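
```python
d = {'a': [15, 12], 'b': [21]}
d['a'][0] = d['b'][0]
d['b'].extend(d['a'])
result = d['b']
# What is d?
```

After line 1: d = {'a': [15, 12], 'b': [21]}
After line 2 (a[0] = b[0] = 21): d = {'a': [21, 12], 'b': [21]}
After line 3 (b.extend(a) appends [21, 12]): d = {'a': [21, 12], 'b': [21, 21, 12]}
After line 4: result = d['b'] = [21, 21, 12]

{'a': [21, 12], 'b': [21, 21, 12]}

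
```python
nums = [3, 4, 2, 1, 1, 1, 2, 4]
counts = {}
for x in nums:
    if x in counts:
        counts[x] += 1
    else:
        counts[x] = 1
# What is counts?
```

Initial: counts = {}, nums = [3, 4, 2, 1, 1, 1, 2, 4]
See 3: counts = {3: 1}
See 4: counts = {3: 1, 4: 1}
See 2: counts = {3: 1, 4: 1, 2: 1}
See 1: counts = {3: 1, 4: 1, 2: 1, 1: 1}
See 1: counts = {3: 1, 4: 1, 2: 1, 1: 2}
See 1: counts = {3: 1, 4: 1, 2: 1, 1: 3}
See 2: counts = {3: 1, 4: 1, 2: 2, 1: 3}
See 4: counts = {3: 1, 4: 2, 2: 2, 1: 3}

{3: 1, 4: 2, 2: 2, 1: 3}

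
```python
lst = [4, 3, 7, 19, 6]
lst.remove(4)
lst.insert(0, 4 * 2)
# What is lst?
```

After line 1: lst = [4, 3, 7, 19, 6]
After line 2 (remove first 4): lst = [3, 7, 19, 6]
After line 3 (insert 8 at index 0): lst = [8, 3, 7, 19, 6]

[8, 3, 7, 19, 6]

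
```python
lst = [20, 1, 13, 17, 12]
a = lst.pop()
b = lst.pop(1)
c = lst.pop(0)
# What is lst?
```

After line 1: lst = [20, 1, 13, 17, 12]
After line 2 (pop() -> a = 12): lst = [20, 1, 13, 17]
After line 3 (pop(1) -> b = 1): lst = [20, 13, 17]
After line 4 (pop(0) -> c = 20): lst = [13, 17]

[13, 17]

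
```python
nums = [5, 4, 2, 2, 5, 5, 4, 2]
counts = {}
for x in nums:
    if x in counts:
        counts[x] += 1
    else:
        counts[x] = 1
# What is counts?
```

Initial: counts = {}, nums = [5, 4, 2, 2, 5, 5, 4, 2]
See 5: counts = {5: 1}
See 4: counts = {5: 1, 4: 1}
See 2: counts = {5: 1, 4: 1, 2: 1}
See 2: counts = {5: 1, 4: 1, 2: 2}
See 5: counts = {5: 2, 4: 1, 2: 2}
See 5: counts = {5: 3, 4: 1, 2: 2}
See 4: counts = {5: 3, 4: 2, 2: 2}
See 2: counts = {5: 3, 4: 2, 2: 3}

{5: 3, 4: 2, 2: 3}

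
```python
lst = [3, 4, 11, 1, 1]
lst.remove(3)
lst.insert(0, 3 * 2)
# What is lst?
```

After line 1: lst = [3, 4, 11, 1, 1]
After line 2 (remove first 3): lst = [4, 11, 1, 1]
After line 3 (insert 6 at index 0): lst = [6, 4, 11, 1, 1]

[6, 4, 11, 1, 1]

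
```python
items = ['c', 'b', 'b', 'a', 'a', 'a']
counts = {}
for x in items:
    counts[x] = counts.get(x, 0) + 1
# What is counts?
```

Initial: counts = {}, items = ['c', 'b', 'b', 'a', 'a', 'a']
See 'c': counts = {'c': 1}
See 'b': counts = {'c': 1, 'b': 1}
See 'b': counts = {'c': 1, 'b': 2}
See 'a': counts = {'c': 1, 'b': 2, 'a': 1}
See 'a': counts = {'c': 1, 'b': 2, 'a': 2}
See 'a': counts = {'c': 1, 'b': 2, 'a': 3}

{'c': 1, 'b': 2, 'a': 3}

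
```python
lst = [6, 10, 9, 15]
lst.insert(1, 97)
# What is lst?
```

[6, 97, 10, 9, 15]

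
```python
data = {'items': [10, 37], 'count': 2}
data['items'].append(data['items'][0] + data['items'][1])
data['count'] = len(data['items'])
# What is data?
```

After line 1: data = {'items': [10, 37], 'count': 2}
After line 2 (append 10 + 37 = 47): data = {'items': [10, 37, 47], 'count': 2}
After line 3 (count = len(items) = 3): data = {'items': [10, 37, 47], 'count': 3}

{'items': [10, 37, 47], 'count': 3}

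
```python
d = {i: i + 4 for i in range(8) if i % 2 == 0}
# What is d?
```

{0: 4, 2: 6, 4: 8, 6: 10}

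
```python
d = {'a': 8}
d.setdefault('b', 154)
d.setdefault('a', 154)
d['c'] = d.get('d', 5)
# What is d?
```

After line 1: d = {'a': 8}
After line 2 (setdefault adds 'b'=154): d = {'a': 8, 'b': 154}
After line 3 (setdefault 'a' no-op, already exists): d = {'a': 8, 'b': 154}
After line 4 (get('d', 5) returns default since 'd' not in d): d = {'a': 8, 'b': 154, 'c': 5}

{'a': 8, 'b': 154, 'c': 5}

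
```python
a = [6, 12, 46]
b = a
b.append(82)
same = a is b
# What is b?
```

After line 1: a = [6, 12, 46]
After line 2 (b = a is an alias, same object): a = [6, 12, 46], b = [6, 12, 46]
After line 3 (b.append mutates the shared list): a = [6, 12, 46, 82], b = [6, 12, 46, 82]
After line 4 (same = a is b; same object -> True): same = True

[6, 12, 46, 82]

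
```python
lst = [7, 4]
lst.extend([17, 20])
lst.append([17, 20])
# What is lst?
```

After line 1: lst = [7, 4]
After line 2 (extend unpacks [17, 20]): lst = [7, 4, 17, 20]
After line 3 (append adds [17, 20] as single element): lst = [7, 4, 17, 20, [17, 20]]

[7, 4, 17, 20, [17, 20]]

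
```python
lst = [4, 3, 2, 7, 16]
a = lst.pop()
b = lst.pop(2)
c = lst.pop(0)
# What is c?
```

After line 1: lst = [4, 3, 2, 7, 16]
After line 2 (pop() -> a = 16): lst = [4, 3, 2, 7]
After line 3 (pop(2) -> b = 2): lst = [4, 3, 7]
After line 4 (pop(0) -> c = 4): lst = [3, 7]

4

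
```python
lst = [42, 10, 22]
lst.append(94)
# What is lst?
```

[42, 10, 22, 94]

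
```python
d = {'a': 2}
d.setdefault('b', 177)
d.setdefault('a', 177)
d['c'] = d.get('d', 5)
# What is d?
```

After line 1: d = {'a': 2}
After line 2 (setdefault adds 'b'=177): d = {'a': 2, 'b': 177}
After line 3 (setdefault 'a' no-op, already exists): d = {'a': 2, 'b': 177}
After line 4 (get('d', 5) returns default since 'd' not in d): d = {'a': 2, 'b': 177, 'c': 5}

{'a': 2, 'b': 177, 'c': 5}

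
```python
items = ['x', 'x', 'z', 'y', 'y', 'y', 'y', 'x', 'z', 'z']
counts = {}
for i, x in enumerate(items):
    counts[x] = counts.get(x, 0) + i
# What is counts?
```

Initial: counts = {}, items = ['x', 'x', 'z', 'y', 'y', 'y', 'y', 'x', 'z', 'z']
i=0, x='x': counts = {'x': 0}
i=1, x='x': counts = {'x': 1}
i=2, x='z': counts = {'x': 1, 'z': 2}
i=3, x='y': counts = {'x': 1, 'z': 2, 'y': 3}
i=4, x='y': counts = {'x': 1, 'z': 2, 'y': 7}
i=5, x='y': counts = {'x': 1, 'z': 2, 'y': 12}
i=6, x='y': counts = {'x': 1, 'z': 2, 'y': 18}
i=7, x='x': counts = {'x': 8, 'z': 2, 'y': 18}
i=8, x='z': counts = {'x': 8, 'z': 10, 'y': 18}
i=9, x='z': counts = {'x': 8, 'z': 19, 'y': 18}

{'x': 8, 'z': 19, 'y': 18}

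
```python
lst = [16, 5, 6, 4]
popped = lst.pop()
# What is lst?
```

[16, 5, 6]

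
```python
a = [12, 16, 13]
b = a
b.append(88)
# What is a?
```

After line 1: a = [12, 16, 13]
After line 2 (b = a is an alias, same object): a = [12, 16, 13], b = [12, 16, 13]
After line 3 (b.append mutates the shared list): a = [12, 16, 13, 88], b = [12, 16, 13, 88]

[12, 16, 13, 88]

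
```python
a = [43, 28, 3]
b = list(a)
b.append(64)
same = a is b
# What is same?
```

After line 1: a = [43, 28, 3]
After line 2 (b = list(a) is a shallow copy, new object): a = [43, 28, 3], b = [43, 28, 3]
After line 3 (append only mutates b): a = [43, 28, 3], b = [43, 28, 3, 64]
After line 4 (same = a is b; different objects -> False): same = False

False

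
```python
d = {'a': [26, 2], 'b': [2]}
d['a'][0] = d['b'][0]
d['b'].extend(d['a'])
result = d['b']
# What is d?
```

After line 1: d = {'a': [26, 2], 'b': [2]}
After line 2 (a[0] = b[0] = 2): d = {'a': [2, 2], 'b': [2]}
After line 3 (b.extend(a) appends [2, 2]): d = {'a': [2, 2], 'b': [2, 2, 2]}
After line 4: result = d['b'] = [2, 2, 2]

{'a': [2, 2], 'b': [2, 2, 2]}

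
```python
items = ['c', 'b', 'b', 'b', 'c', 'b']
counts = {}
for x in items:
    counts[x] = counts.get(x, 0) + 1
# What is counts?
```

Initial: counts = {}, items = ['c', 'b', 'b', 'b', 'c', 'b']
See 'c': counts = {'c': 1}
See 'b': counts = {'c': 1, 'b': 1}
See 'b': counts = {'c': 1, 'b': 2}
See 'b': counts = {'c': 1, 'b': 3}
See 'c': counts = {'c': 2, 'b': 3}
See 'b': counts = {'c': 2, 'b': 4}

{'c': 2, 'b': 4}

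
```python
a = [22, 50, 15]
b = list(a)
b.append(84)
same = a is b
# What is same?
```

After line 1: a = [22, 50, 15]
After line 2 (b = list(a) is a shallow copy, new object): a = [22, 50, 15], b = [22, 50, 15]
After line 3 (append only mutates b): a = [22, 50, 15], b = [22, 50, 15, 84]
After line 4 (same = a is b; different objects -> False): same = False

False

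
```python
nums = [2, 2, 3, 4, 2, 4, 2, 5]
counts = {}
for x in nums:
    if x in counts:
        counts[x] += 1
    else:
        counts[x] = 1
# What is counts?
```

Initial: counts = {}, nums = [2, 2, 3, 4, 2, 4, 2, 5]
See 2: counts = {2: 1}
See 2: counts = {2: 2}
See 3: counts = {2: 2, 3: 1}
See 4: counts = {2: 2, 3: 1, 4: 1}
See 2: counts = {2: 3, 3: 1, 4: 1}
See 4: counts = {2: 3, 3: 1, 4: 2}
See 2: counts = {2: 4, 3: 1, 4: 2}
See 5: counts = {2: 4, 3: 1, 4: 2, 5: 1}

{2: 4, 3: 1, 4: 2, 5: 1}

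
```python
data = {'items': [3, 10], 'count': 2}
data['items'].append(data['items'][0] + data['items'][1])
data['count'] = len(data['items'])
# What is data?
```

After line 1: data = {'items': [3, 10], 'count': 2}
After line 2 (append 3 + 10 = 13): data = {'items': [3, 10, 13], 'count': 2}
After line 3 (count = len(items) = 3): data = {'items': [3, 10, 13], 'count': 3}

{'items': [3, 10, 13], 'count': 3}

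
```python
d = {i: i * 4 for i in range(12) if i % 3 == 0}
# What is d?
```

{0: 0, 3: 12, 6: 24, 9: 36}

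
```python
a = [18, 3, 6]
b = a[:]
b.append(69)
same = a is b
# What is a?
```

After line 1: a = [18, 3, 6]
After line 2 (b = a[:] is a shallow copy, new object): a = [18, 3, 6], b = [18, 3, 6]
After line 3 (append only mutates b): a = [18, 3, 6], b = [18, 3, 6, 69]
After line 4 (same = a is b; different objects -> False): same = False

[18, 3, 6]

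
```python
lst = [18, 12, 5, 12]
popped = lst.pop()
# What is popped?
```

12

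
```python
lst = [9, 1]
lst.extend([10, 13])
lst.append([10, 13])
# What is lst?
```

After line 1: lst = [9, 1]
After line 2 (extend unpacks [10, 13]): lst = [9, 1, 10, 13]
After line 3 (append adds [10, 13] as single element): lst = [9, 1, 10, 13, [10, 13]]

[9, 1, 10, 13, [10, 13]]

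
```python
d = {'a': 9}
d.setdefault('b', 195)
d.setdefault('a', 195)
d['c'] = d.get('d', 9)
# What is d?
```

After line 1: d = {'a': 9}
After line 2 (setdefault adds 'b'=195): d = {'a': 9, 'b': 195}
After line 3 (setdefault 'a' no-op, already exists): d = {'a': 9, 'b': 195}
After line 4 (get('d', 9) returns default since 'd' not in d): d = {'a': 9, 'b': 195, 'c': 9}

{'a': 9, 'b': 195, 'c': 9}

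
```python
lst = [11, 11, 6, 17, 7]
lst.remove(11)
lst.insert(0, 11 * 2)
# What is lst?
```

After line 1: lst = [11, 11, 6, 17, 7]
After line 2 (remove first 11): lst = [11, 6, 17, 7]
After line 3 (insert 22 at index 0): lst = [22, 11, 6, 17, 7]

[22, 11, 6, 17, 7]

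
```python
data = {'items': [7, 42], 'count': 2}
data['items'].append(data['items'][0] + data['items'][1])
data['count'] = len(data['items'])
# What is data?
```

After line 1: data = {'items': [7, 42], 'count': 2}
After line 2 (append 7 + 42 = 49): data = {'items': [7, 42, 49], 'count': 2}
After line 3 (count = len(items) = 3): data = {'items': [7, 42, 49], 'count': 3}

{'items': [7, 42, 49], 'count': 3}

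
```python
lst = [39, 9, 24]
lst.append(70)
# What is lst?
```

[39, 9, 24, 70]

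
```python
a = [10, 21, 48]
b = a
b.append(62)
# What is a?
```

After line 1: a = [10, 21, 48]
After line 2 (b = a is an alias, same object): a = [10, 21, 48], b = [10, 21, 48]
After line 3 (b.append mutates the shared list): a = [10, 21, 48, 62], b = [10, 21, 48, 62]

[10, 21, 48, 62]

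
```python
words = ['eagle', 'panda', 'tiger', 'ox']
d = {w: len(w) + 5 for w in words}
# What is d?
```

{'eagle': 10, 'panda': 10, 'tiger': 10, 'ox': 7}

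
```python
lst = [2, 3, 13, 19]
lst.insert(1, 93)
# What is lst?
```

[2, 93, 3, 13, 19]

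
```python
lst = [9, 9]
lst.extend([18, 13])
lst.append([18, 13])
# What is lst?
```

After line 1: lst = [9, 9]
After line 2 (extend unpacks [18, 13]): lst = [9, 9, 18, 13]
After line 3 (append adds [18, 13] as single element): lst = [9, 9, 18, 13, [18, 13]]

[9, 9, 18, 13, [18, 13]]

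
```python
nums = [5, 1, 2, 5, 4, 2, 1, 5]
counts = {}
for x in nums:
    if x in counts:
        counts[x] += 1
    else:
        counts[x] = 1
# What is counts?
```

Initial: counts = {}, nums = [5, 1, 2, 5, 4, 2, 1, 5]
See 5: counts = {5: 1}
See 1: counts = {5: 1, 1: 1}
See 2: counts = {5: 1, 1: 1, 2: 1}
See 5: counts = {5: 2, 1: 1, 2: 1}
See 4: counts = {5: 2, 1: 1, 2: 1, 4: 1}
See 2: counts = {5: 2, 1: 1, 2: 2, 4: 1}
See 1: counts = {5: 2, 1: 2, 2: 2, 4: 1}
See 5: counts = {5: 3, 1: 2, 2: 2, 4: 1}

{5: 3, 1: 2, 2: 2, 4: 1}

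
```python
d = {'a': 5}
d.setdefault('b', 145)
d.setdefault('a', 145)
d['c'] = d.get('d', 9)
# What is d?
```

After line 1: d = {'a': 5}
After line 2 (setdefault adds 'b'=145): d = {'a': 5, 'b': 145}
After line 3 (setdefault 'a' no-op, already exists): d = {'a': 5, 'b': 145}
After line 4 (get('d', 9) returns default since 'd' not in d): d = {'a': 5, 'b': 145, 'c': 9}

{'a': 5, 'b': 145, 'c': 9}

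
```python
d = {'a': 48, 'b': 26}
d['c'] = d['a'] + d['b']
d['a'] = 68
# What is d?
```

After line 1: d = {'a': 48, 'b': 26}
After line 2 (d['c'] = 48 + 26): d = {'a': 48, 'b': 26, 'c': 74}
After line 3: d = {'a': 68, 'b': 26, 'c': 74}

{'a': 68, 'b': 26, 'c': 74}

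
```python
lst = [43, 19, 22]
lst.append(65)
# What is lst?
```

[43, 19, 22, 65]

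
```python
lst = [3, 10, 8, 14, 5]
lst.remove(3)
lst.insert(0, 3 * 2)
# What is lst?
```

After line 1: lst = [3, 10, 8, 14, 5]
After line 2 (remove first 3): lst = [10, 8, 14, 5]
After line 3 (insert 6 at index 0): lst = [6, 10, 8, 14, 5]

[6, 10, 8, 14, 5]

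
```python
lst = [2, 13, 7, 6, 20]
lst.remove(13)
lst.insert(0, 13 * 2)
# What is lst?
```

After line 1: lst = [2, 13, 7, 6, 20]
After line 2 (remove first 13): lst = [2, 7, 6, 20]
After line 3 (insert 26 at index 0): lst = [26, 2, 7, 6, 20]

[26, 2, 7, 6, 20]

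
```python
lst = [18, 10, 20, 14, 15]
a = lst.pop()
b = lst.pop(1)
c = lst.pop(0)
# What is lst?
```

After line 1: lst = [18, 10, 20, 14, 15]
After line 2 (pop() -> a = 15): lst = [18, 10, 20, 14]
After line 3 (pop(1) -> b = 10): lst = [18, 20, 14]
After line 4 (pop(0) -> c = 18): lst = [20, 14]

[20, 14]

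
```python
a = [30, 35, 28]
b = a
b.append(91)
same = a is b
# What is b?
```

After line 1: a = [30, 35, 28]
After line 2 (b = a is an alias, same object): a = [30, 35, 28], b = [30, 35, 28]
After line 3 (b.append mutates the shared list): a = [30, 35, 28, 91], b = [30, 35, 28, 91]
After line 4 (same = a is b; same object -> True): same = True

[30, 35, 28, 91]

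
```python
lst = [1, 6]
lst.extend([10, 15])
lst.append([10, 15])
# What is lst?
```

After line 1: lst = [1, 6]
After line 2 (extend unpacks [10, 15]): lst = [1, 6, 10, 15]
After line 3 (append adds [10, 15] as single element): lst = [1, 6, 10, 15, [10, 15]]

[1, 6, 10, 15, [10, 15]]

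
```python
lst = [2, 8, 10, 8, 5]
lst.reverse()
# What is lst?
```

[5, 8, 10, 8, 2]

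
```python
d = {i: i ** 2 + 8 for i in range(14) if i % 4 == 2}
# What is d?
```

{2: 12, 6: 44, 10: 108}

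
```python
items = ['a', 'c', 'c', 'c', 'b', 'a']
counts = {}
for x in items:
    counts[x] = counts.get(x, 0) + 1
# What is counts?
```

Initial: counts = {}, items = ['a', 'c', 'c', 'c', 'b', 'a']
See 'a': counts = {'a': 1}
See 'c': counts = {'a': 1, 'c': 1}
See 'c': counts = {'a': 1, 'c': 2}
See 'c': counts = {'a': 1, 'c': 3}
See 'b': counts = {'a': 1, 'c': 3, 'b': 1}
See 'a': counts = {'a': 2, 'c': 3, 'b': 1}

{'a': 2, 'c': 3, 'b': 1}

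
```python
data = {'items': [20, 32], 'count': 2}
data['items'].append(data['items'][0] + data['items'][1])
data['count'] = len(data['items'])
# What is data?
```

After line 1: data = {'items': [20, 32], 'count': 2}
After line 2 (append 20 + 32 = 52): data = {'items': [20, 32, 52], 'count': 2}
After line 3 (count = len(items) = 3): data = {'items': [20, 32, 52], 'count': 3}

{'items': [20, 32, 52], 'count': 3}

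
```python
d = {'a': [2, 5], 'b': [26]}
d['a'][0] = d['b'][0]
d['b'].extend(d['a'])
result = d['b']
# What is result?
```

After line 1: d = {'a': [2, 5], 'b': [26]}
After line 2 (a[0] = b[0] = 26): d = {'a': [26, 5], 'b': [26]}
After line 3 (b.extend(a) appends [26, 5]): d = {'a': [26, 5], 'b': [26, 26, 5]}
After line 4: result = d['b'] = [26, 26, 5]

[26, 26, 5]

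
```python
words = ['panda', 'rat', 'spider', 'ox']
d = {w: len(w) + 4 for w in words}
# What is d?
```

{'panda': 9, 'rat': 7, 'spider': 10, 'ox': 6}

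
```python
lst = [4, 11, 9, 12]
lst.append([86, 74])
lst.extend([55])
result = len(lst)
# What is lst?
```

After line 1: lst = [4, 11, 9, 12]
After line 2 (append adds [86, 74] as single element): lst = [4, 11, 9, 12, [86, 74]]
After line 3 (extend unpacks [55], adds 55): lst = [4, 11, 9, 12, [86, 74], 55]
After line 4: result = len(lst) = 6

[4, 11, 9, 12, [86, 74], 55]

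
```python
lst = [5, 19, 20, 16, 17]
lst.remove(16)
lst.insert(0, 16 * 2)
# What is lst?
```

After line 1: lst = [5, 19, 20, 16, 17]
After line 2 (remove first 16): lst = [5, 19, 20, 17]
After line 3 (insert 32 at index 0): lst = [32, 5, 19, 20, 17]

[32, 5, 19, 20, 17]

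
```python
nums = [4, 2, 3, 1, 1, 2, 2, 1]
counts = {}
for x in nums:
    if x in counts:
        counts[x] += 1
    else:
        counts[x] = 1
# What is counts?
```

Initial: counts = {}, nums = [4, 2, 3, 1, 1, 2, 2, 1]
See 4: counts = {4: 1}
See 2: counts = {4: 1, 2: 1}
See 3: counts = {4: 1, 2: 1, 3: 1}
See 1: counts = {4: 1, 2: 1, 3: 1, 1: 1}
See 1: counts = {4: 1, 2: 1, 3: 1, 1: 2}
See 2: counts = {4: 1, 2: 2, 3: 1, 1: 2}
See 2: counts = {4: 1, 2: 3, 3: 1, 1: 2}
See 1: counts = {4: 1, 2: 3, 3: 1, 1: 3}

{4: 1, 2: 3, 3: 1, 1: 3}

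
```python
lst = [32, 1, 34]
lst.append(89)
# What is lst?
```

[32, 1, 34, 89]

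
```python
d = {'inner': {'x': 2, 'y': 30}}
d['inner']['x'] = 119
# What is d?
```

After line 1: d = {'inner': {'x': 2, 'y': 30}}
After line 2 (inner x overwritten): d = {'inner': {'x': 119, 'y': 30}}

{'inner': {'x': 119, 'y': 30}}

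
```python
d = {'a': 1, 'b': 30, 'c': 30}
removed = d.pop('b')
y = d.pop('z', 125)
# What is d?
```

After line 1: d = {'a': 1, 'b': 30, 'c': 30}
After line 2 (pop 'b' returns 30): d = {'a': 1, 'c': 30}, removed = 30
After line 3 (pop 'z' missing, returns default 125): d = {'a': 1, 'c': 30}, y = 125

{'a': 1, 'c': 30}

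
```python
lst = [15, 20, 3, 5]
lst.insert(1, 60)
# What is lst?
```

[15, 60, 20, 3, 5]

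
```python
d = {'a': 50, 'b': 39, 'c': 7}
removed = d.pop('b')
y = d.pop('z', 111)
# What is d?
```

After line 1: d = {'a': 50, 'b': 39, 'c': 7}
After line 2 (pop 'b' returns 39): d = {'a': 50, 'c': 7}, removed = 39
After line 3 (pop 'z' missing, returns default 111): d = {'a': 50, 'c': 7}, y = 111

{'a': 50, 'c': 7}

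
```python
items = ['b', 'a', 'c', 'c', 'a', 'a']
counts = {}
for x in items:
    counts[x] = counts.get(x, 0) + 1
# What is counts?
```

Initial: counts = {}, items = ['b', 'a', 'c', 'c', 'a', 'a']
See 'b': counts = {'b': 1}
See 'a': counts = {'b': 1, 'a': 1}
See 'c': counts = {'b': 1, 'a': 1, 'c': 1}
See 'c': counts = {'b': 1, 'a': 1, 'c': 2}
See 'a': counts = {'b': 1, 'a': 2, 'c': 2}
See 'a': counts = {'b': 1, 'a': 3, 'c': 2}

{'b': 1, 'a': 3, 'c': 2}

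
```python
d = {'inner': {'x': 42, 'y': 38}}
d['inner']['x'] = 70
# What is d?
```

After line 1: d = {'inner': {'x': 42, 'y': 38}}
After line 2 (inner x overwritten): d = {'inner': {'x': 70, 'y': 38}}

{'inner': {'x': 70, 'y': 38}}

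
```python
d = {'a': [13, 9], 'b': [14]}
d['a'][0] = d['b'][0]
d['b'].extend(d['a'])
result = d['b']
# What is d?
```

After line 1: d = {'a': [13, 9], 'b': [14]}
After line 2 (a[0] = b[0] = 14): d = {'a': [14, 9], 'b': [14]}
After line 3 (b.extend(a) appends [14, 9]): d = {'a': [14, 9], 'b': [14, 14, 9]}
After line 4: result = d['b'] = [14, 14, 9]

{'a': [14, 9], 'b': [14, 14, 9]}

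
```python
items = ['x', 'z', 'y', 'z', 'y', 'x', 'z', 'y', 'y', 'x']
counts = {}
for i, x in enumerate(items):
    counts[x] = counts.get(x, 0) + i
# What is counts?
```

Initial: counts = {}, items = ['x', 'z', 'y', 'z', 'y', 'x', 'z', 'y', 'y', 'x']
i=0, x='x': counts = {'x': 0}
i=1, x='z': counts = {'x': 0, 'z': 1}
i=2, x='y': counts = {'x': 0, 'z': 1, 'y': 2}
i=3, x='z': counts = {'x': 0, 'z': 4, 'y': 2}
i=4, x='y': counts = {'x': 0, 'z': 4, 'y': 6}
i=5, x='x': counts = {'x': 5, 'z': 4, 'y': 6}
i=6, x='z': counts = {'x': 5, 'z': 10, 'y': 6}
i=7, x='y': counts = {'x': 5, 'z': 10, 'y': 13}
i=8, x='y': counts = {'x': 5, 'z': 10, 'y': 21}
i=9, x='x': counts = {'x': 14, 'z': 10, 'y': 21}

{'x': 14, 'z': 10, 'y': 21}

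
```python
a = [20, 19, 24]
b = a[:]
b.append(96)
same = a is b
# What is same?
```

After line 1: a = [20, 19, 24]
After line 2 (b = a[:] is a shallow copy, new object): a = [20, 19, 24], b = [20, 19, 24]
After line 3 (append only mutates b): a = [20, 19, 24], b = [20, 19, 24, 96]
After line 4 (same = a is b; different objects -> False): same = False

False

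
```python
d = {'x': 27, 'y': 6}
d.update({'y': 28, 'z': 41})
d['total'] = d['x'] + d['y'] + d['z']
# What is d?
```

After line 1: d = {'x': 27, 'y': 6}
After line 2 (y overwritten, z added): d = {'x': 27, 'y': 28, 'z': 41}
After line 3 (total = 27 + 28 + 41 = 96): d = {'x': 27, 'y': 28, 'z': 41, 'total': 96}

{'x': 27, 'y': 28, 'z': 41, 'total': 96}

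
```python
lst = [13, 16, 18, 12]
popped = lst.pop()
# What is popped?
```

12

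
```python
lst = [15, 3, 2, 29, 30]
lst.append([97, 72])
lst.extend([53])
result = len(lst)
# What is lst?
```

After line 1: lst = [15, 3, 2, 29, 30]
After line 2 (append adds [97, 72] as single element): lst = [15, 3, 2, 29, 30, [97, 72]]
After line 3 (extend unpacks [53], adds 53): lst = [15, 3, 2, 29, 30, [97, 72], 53]
After line 4: result = len(lst) = 7

[15, 3, 2, 29, 30, [97, 72], 53]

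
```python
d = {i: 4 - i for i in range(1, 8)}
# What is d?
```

{1: 3, 2: 2, 3: 1, 4: 0, 5: -1, 6: -2, 7: -3}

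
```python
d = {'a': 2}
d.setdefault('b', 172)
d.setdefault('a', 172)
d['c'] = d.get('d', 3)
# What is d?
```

After line 1: d = {'a': 2}
After line 2 (setdefault adds 'b'=172): d = {'a': 2, 'b': 172}
After line 3 (setdefault 'a' no-op, already exists): d = {'a': 2, 'b': 172}
After line 4 (get('d', 3) returns default since 'd' not in d): d = {'a': 2, 'b': 172, 'c': 3}

{'a': 2, 'b': 172, 'c': 3}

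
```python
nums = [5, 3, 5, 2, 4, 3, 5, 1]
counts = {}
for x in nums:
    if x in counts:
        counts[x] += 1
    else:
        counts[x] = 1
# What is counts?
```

Initial: counts = {}, nums = [5, 3, 5, 2, 4, 3, 5, 1]
See 5: counts = {5: 1}
See 3: counts = {5: 1, 3: 1}
See 5: counts = {5: 2, 3: 1}
See 2: counts = {5: 2, 3: 1, 2: 1}
See 4: counts = {5: 2, 3: 1, 2: 1, 4: 1}
See 3: counts = {5: 2, 3: 2, 2: 1, 4: 1}
See 5: counts = {5: 3, 3: 2, 2: 1, 4: 1}
See 1: counts = {5: 3, 3: 2, 2: 1, 4: 1, 1: 1}

{5: 3, 3: 2, 2: 1, 4: 1, 1: 1}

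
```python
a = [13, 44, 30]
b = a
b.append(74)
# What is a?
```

After line 1: a = [13, 44, 30]
After line 2 (b = a is an alias, same object): a = [13, 44, 30], b = [13, 44, 30]
After line 3 (b.append mutates the shared list): a = [13, 44, 30, 74], b = [13, 44, 30, 74]

[13, 44, 30, 74]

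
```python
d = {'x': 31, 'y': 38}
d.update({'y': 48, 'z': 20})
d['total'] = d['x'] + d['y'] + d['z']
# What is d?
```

After line 1: d = {'x': 31, 'y': 38}
After line 2 (y overwritten, z added): d = {'x': 31, 'y': 48, 'z': 20}
After line 3 (total = 31 + 48 + 20 = 99): d = {'x': 31, 'y': 48, 'z': 20, 'total': 99}

{'x': 31, 'y': 48, 'z': 20, 'total': 99}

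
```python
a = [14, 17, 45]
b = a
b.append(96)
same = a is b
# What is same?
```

After line 1: a = [14, 17, 45]
After line 2 (b = a is an alias, same object): a = [14, 17, 45], b = [14, 17, 45]
After line 3 (b.append mutates the shared list): a = [14, 17, 45, 96], b = [14, 17, 45, 96]
After line 4 (same = a is b; same object -> True): same = True

True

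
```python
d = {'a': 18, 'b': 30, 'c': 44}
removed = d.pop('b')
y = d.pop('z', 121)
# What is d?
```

After line 1: d = {'a': 18, 'b': 30, 'c': 44}
After line 2 (pop 'b' returns 30): d = {'a': 18, 'c': 44}, removed = 30
After line 3 (pop 'z' missing, returns default 121): d = {'a': 18, 'c': 44}, y = 121

{'a': 18, 'c': 44}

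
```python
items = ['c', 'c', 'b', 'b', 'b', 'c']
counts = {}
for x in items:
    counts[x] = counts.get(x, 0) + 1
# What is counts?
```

Initial: counts = {}, items = ['c', 'c', 'b', 'b', 'b', 'c']
See 'c': counts = {'c': 1}
See 'c': counts = {'c': 2}
See 'b': counts = {'c': 2, 'b': 1}
See 'b': counts = {'c': 2, 'b': 2}
See 'b': counts = {'c': 2, 'b': 3}
See 'c': counts = {'c': 3, 'b': 3}

{'c': 3, 'b': 3}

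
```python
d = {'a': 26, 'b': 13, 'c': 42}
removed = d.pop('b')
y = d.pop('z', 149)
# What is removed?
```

After line 1: d = {'a': 26, 'b': 13, 'c': 42}
After line 2 (pop 'b' returns 13): d = {'a': 26, 'c': 42}, removed = 13
After line 3 (pop 'z' missing, returns default 149): d = {'a': 26, 'c': 42}, y = 149

13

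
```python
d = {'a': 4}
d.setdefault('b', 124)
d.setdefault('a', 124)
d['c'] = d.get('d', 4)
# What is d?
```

After line 1: d = {'a': 4}
After line 2 (setdefault adds 'b'=124): d = {'a': 4, 'b': 124}
After line 3 (setdefault 'a' no-op, already exists): d = {'a': 4, 'b': 124}
After line 4 (get('d', 4) returns default since 'd' not in d): d = {'a': 4, 'b': 124, 'c': 4}

{'a': 4, 'b': 124, 'c': 4}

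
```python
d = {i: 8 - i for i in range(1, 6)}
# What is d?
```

{1: 7, 2: 6, 3: 5, 4: 4, 5: 3}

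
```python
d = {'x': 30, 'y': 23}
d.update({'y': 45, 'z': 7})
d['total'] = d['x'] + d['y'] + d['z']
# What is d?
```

After line 1: d = {'x': 30, 'y': 23}
After line 2 (y overwritten, z added): d = {'x': 30, 'y': 45, 'z': 7}
After line 3 (total = 30 + 45 + 7 = 82): d = {'x': 30, 'y': 45, 'z': 7, 'total': 82}

{'x': 30, 'y': 45, 'z': 7, 'total': 82}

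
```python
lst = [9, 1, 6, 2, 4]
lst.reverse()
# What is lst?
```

[4, 2, 6, 1, 9]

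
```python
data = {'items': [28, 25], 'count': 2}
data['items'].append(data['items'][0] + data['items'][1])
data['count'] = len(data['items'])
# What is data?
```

After line 1: data = {'items': [28, 25], 'count': 2}
After line 2 (append 28 + 25 = 53): data = {'items': [28, 25, 53], 'count': 2}
After line 3 (count = len(items) = 3): data = {'items': [28, 25, 53], 'count': 3}

{'items': [28, 25, 53], 'count': 3}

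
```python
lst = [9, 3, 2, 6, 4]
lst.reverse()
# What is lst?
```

[4, 6, 2, 3, 9]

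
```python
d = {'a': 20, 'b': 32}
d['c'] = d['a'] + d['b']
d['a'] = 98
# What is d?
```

After line 1: d = {'a': 20, 'b': 32}
After line 2 (d['c'] = 20 + 32): d = {'a': 20, 'b': 32, 'c': 52}
After line 3: d = {'a': 98, 'b': 32, 'c': 52}

{'a': 98, 'b': 32, 'c': 52}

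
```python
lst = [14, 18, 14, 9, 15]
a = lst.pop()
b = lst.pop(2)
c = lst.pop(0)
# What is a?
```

After line 1: lst = [14, 18, 14, 9, 15]
After line 2 (pop() -> a = 15): lst = [14, 18, 14, 9]
After line 3 (pop(2) -> b = 14): lst = [14, 18, 9]
After line 4 (pop(0) -> c = 14): lst = [18, 9]

15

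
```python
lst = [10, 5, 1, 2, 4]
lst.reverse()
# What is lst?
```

[4, 2, 1, 5, 10]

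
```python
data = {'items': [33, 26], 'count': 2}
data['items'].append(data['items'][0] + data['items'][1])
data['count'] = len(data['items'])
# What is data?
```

After line 1: data = {'items': [33, 26], 'count': 2}
After line 2 (append 33 + 26 = 59): data = {'items': [33, 26, 59], 'count': 2}
After line 3 (count = len(items) = 3): data = {'items': [33, 26, 59], 'count': 3}

{'items': [33, 26, 59], 'count': 3}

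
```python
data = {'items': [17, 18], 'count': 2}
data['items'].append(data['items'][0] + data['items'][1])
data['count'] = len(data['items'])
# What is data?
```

After line 1: data = {'items': [17, 18], 'count': 2}
After line 2 (append 17 + 18 = 35): data = {'items': [17, 18, 35], 'count': 2}
After line 3 (count = len(items) = 3): data = {'items': [17, 18, 35], 'count': 3}

{'items': [17, 18, 35], 'count': 3}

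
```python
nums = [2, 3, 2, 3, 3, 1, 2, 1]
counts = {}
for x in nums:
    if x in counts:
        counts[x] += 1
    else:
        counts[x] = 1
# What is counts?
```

Initial: counts = {}, nums = [2, 3, 2, 3, 3, 1, 2, 1]
See 2: counts = {2: 1}
See 3: counts = {2: 1, 3: 1}
See 2: counts = {2: 2, 3: 1}
See 3: counts = {2: 2, 3: 2}
See 3: counts = {2: 2, 3: 3}
See 1: counts = {2: 2, 3: 3, 1: 1}
See 2: counts = {2: 3, 3: 3, 1: 1}
See 1: counts = {2: 3, 3: 3, 1: 2}

{2: 3, 3: 3, 1: 2}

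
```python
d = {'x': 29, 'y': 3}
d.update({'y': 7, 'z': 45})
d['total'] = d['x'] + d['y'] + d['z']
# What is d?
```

After line 1: d = {'x': 29, 'y': 3}
After line 2 (y overwritten, z added): d = {'x': 29, 'y': 7, 'z': 45}
After line 3 (total = 29 + 7 + 45 = 81): d = {'x': 29, 'y': 7, 'z': 45, 'total': 81}

{'x': 29, 'y': 7, 'z': 45, 'total': 81}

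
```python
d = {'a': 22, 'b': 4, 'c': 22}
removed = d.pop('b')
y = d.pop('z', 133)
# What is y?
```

After line 1: d = {'a': 22, 'b': 4, 'c': 22}
After line 2 (pop 'b' returns 4): d = {'a': 22, 'c': 22}, removed = 4
After line 3 (pop 'z' missing, returns default 133): d = {'a': 22, 'c': 22}, y = 133

133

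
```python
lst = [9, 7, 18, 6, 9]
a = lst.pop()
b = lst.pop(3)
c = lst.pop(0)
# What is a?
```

After line 1: lst = [9, 7, 18, 6, 9]
After line 2 (pop() -> a = 9): lst = [9, 7, 18, 6]
After line 3 (pop(3) -> b = 6): lst = [9, 7, 18]
After line 4 (pop(0) -> c = 9): lst = [7, 18]

9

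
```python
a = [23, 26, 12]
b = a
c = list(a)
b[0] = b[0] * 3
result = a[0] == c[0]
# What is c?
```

After line 1: a = [23, 26, 12]
After line 2 (b = a, alias): a = [23, 26, 12], b = [23, 26, 12]
After line 3 (c = list(a) is a copy, new object): c = [23, 26, 12]
After line 4 (b[0] = 23 * 3 = 69; mutates shared a/b): a = b = [69, 26, 12], c = [23, 26, 12]
After line 5 (a[0] = 69, c[0] = 23; result = False)

[23, 26, 12]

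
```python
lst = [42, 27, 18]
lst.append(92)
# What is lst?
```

[42, 27, 18, 92]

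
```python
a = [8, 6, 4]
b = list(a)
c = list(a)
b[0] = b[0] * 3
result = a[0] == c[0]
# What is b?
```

After line 1: a = [8, 6, 4]
After line 2 (b = list(a), copy): a = [8, 6, 4], b = [8, 6, 4]
After line 3 (c = list(a) is a copy, new object): c = [8, 6, 4]
After line 4 (b[0] = 8 * 3 = 24; only b mutates (copy)): a = [8, 6, 4], b = [24, 6, 4], c = [8, 6, 4]
After line 5 (a[0] = 8, c[0] = 8; result = True)

[24, 6, 4]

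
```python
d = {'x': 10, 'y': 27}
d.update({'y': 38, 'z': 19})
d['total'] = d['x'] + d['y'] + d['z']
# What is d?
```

After line 1: d = {'x': 10, 'y': 27}
After line 2 (y overwritten, z added): d = {'x': 10, 'y': 38, 'z': 19}
After line 3 (total = 10 + 38 + 19 = 67): d = {'x': 10, 'y': 38, 'z': 19, 'total': 67}

{'x': 10, 'y': 38, 'z': 19, 'total': 67}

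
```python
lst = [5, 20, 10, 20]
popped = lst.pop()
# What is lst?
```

[5, 20, 10]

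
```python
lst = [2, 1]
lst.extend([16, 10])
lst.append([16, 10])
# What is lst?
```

After line 1: lst = [2, 1]
After line 2 (extend unpacks [16, 10]): lst = [2, 1, 16, 10]
After line 3 (append adds [16, 10] as single element): lst = [2, 1, 16, 10, [16, 10]]

[2, 1, 16, 10, [16, 10]]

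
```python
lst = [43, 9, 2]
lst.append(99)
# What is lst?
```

[43, 9, 2, 99]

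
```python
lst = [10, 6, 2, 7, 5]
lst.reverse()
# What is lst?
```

[5, 7, 2, 6, 10]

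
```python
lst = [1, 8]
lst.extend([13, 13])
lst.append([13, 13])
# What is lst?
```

After line 1: lst = [1, 8]
After line 2 (extend unpacks [13, 13]): lst = [1, 8, 13, 13]
After line 3 (append adds [13, 13] as single element): lst = [1, 8, 13, 13, [13, 13]]

[1, 8, 13, 13, [13, 13]]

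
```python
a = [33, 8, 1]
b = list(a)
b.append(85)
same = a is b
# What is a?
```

After line 1: a = [33, 8, 1]
After line 2 (b = list(a) is a shallow copy, new object): a = [33, 8, 1], b = [33, 8, 1]
After line 3 (append only mutates b): a = [33, 8, 1], b = [33, 8, 1, 85]
After line 4 (same = a is b; different objects -> False): same = False

[33, 8, 1]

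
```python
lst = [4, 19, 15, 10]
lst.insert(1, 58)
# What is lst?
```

[4, 58, 19, 15, 10]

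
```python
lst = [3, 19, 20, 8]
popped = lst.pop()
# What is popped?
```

8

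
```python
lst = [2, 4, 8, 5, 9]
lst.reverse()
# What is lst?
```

[9, 5, 8, 4, 2]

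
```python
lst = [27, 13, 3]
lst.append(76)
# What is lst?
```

[27, 13, 3, 76]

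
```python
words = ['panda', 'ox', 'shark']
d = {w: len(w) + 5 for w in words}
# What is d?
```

{'panda': 10, 'ox': 7, 'shark': 10}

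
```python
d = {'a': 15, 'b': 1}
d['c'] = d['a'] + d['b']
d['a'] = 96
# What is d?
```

After line 1: d = {'a': 15, 'b': 1}
After line 2 (d['c'] = 15 + 1): d = {'a': 15, 'b': 1, 'c': 16}
After line 3: d = {'a': 96, 'b': 1, 'c': 16}

{'a': 96, 'b': 1, 'c': 16}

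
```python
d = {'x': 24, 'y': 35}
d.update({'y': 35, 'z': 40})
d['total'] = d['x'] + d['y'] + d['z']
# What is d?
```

After line 1: d = {'x': 24, 'y': 35}
After line 2 (y overwritten, z added): d = {'x': 24, 'y': 35, 'z': 40}
After line 3 (total = 24 + 35 + 40 = 99): d = {'x': 24, 'y': 35, 'z': 40, 'total': 99}

{'x': 24, 'y': 35, 'z': 40, 'total': 99}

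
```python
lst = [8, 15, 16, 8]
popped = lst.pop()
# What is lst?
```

[8, 15, 16]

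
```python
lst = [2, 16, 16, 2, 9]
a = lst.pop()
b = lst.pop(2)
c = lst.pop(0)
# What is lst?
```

After line 1: lst = [2, 16, 16, 2, 9]
After line 2 (pop() -> a = 9): lst = [2, 16, 16, 2]
After line 3 (pop(2) -> b = 16): lst = [2, 16, 2]
After line 4 (pop(0) -> c = 2): lst = [16, 2]

[16, 2]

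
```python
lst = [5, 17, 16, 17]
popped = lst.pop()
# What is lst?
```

[5, 17, 16]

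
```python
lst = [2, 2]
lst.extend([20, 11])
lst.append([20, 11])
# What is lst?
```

After line 1: lst = [2, 2]
After line 2 (extend unpacks [20, 11]): lst = [2, 2, 20, 11]
After line 3 (append adds [20, 11] as single element): lst = [2, 2, 20, 11, [20, 11]]

[2, 2, 20, 11, [20, 11]]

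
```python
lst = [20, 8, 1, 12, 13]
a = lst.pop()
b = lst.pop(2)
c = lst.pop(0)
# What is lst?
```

After line 1: lst = [20, 8, 1, 12, 13]
After line 2 (pop() -> a = 13): lst = [20, 8, 1, 12]
After line 3 (pop(2) -> b = 1): lst = [20, 8, 12]
After line 4 (pop(0) -> c = 20): lst = [8, 12]

[8, 12]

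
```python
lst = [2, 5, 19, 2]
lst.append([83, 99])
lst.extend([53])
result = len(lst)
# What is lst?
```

After line 1: lst = [2, 5, 19, 2]
After line 2 (append adds [83, 99] as single element): lst = [2, 5, 19, 2, [83, 99]]
After line 3 (extend unpacks [53], adds 53): lst = [2, 5, 19, 2, [83, 99], 53]
After line 4: result = len(lst) = 6

[2, 5, 19, 2, [83, 99], 53]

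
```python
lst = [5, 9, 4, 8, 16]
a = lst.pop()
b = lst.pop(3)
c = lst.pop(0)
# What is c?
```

After line 1: lst = [5, 9, 4, 8, 16]
After line 2 (pop() -> a = 16): lst = [5, 9, 4, 8]
After line 3 (pop(3) -> b = 8): lst = [5, 9, 4]
After line 4 (pop(0) -> c = 5): lst = [9, 4]

5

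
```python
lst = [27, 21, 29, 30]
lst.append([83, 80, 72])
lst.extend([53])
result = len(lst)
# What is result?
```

After line 1: lst = [27, 21, 29, 30]
After line 2 (append adds [83, 80, 72] as single element): lst = [27, 21, 29, 30, [83, 80, 72]]
After line 3 (extend unpacks [53], adds 53): lst = [27, 21, 29, 30, [83, 80, 72], 53]
After line 4: result = len(lst) = 6

6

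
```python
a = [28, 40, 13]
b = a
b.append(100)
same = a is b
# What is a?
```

After line 1: a = [28, 40, 13]
After line 2 (b = a is an alias, same object): a = [28, 40, 13], b = [28, 40, 13]
After line 3 (b.append mutates the shared list): a = [28, 40, 13, 100], b = [28, 40, 13, 100]
After line 4 (same = a is b; same object -> True): same = True

[28, 40, 13, 100]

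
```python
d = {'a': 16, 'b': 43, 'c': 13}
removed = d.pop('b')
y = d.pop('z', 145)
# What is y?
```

After line 1: d = {'a': 16, 'b': 43, 'c': 13}
After line 2 (pop 'b' returns 43): d = {'a': 16, 'c': 13}, removed = 43
After line 3 (pop 'z' missing, returns default 145): d = {'a': 16, 'c': 13}, y = 145

145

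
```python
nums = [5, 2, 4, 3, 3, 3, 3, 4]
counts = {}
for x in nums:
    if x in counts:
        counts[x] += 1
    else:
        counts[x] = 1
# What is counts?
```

Initial: counts = {}, nums = [5, 2, 4, 3, 3, 3, 3, 4]
See 5: counts = {5: 1}
See 2: counts = {5: 1, 2: 1}
See 4: counts = {5: 1, 2: 1, 4: 1}
See 3: counts = {5: 1, 2: 1, 4: 1, 3: 1}
See 3: counts = {5: 1, 2: 1, 4: 1, 3: 2}
See 3: counts = {5: 1, 2: 1, 4: 1, 3: 3}
See 3: counts = {5: 1, 2: 1, 4: 1, 3: 4}
See 4: counts = {5: 1, 2: 1, 4: 2, 3: 4}

{5: 1, 2: 1, 4: 2, 3: 4}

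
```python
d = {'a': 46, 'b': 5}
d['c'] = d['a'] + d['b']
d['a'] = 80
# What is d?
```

After line 1: d = {'a': 46, 'b': 5}
After line 2 (d['c'] = 46 + 5): d = {'a': 46, 'b': 5, 'c': 51}
After line 3: d = {'a': 80, 'b': 5, 'c': 51}

{'a': 80, 'b': 5, 'c': 51}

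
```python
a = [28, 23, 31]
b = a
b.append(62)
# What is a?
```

After line 1: a = [28, 23, 31]
After line 2 (b = a is an alias, same object): a = [28, 23, 31], b = [28, 23, 31]
After line 3 (b.append mutates the shared list): a = [28, 23, 31, 62], b = [28, 23, 31, 62]

[28, 23, 31, 62]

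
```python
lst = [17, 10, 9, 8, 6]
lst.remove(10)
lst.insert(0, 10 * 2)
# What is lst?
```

After line 1: lst = [17, 10, 9, 8, 6]
After line 2 (remove first 10): lst = [17, 9, 8, 6]
After line 3 (insert 20 at index 0): lst = [20, 17, 9, 8, 6]

[20, 17, 9, 8, 6]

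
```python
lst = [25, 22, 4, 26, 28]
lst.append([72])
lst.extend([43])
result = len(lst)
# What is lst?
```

After line 1: lst = [25, 22, 4, 26, 28]
After line 2 (append adds [72] as single element): lst = [25, 22, 4, 26, 28, [72]]
After line 3 (extend unpacks [43], adds 43): lst = [25, 22, 4, 26, 28, [72], 43]
After line 4: result = len(lst) = 7

[25, 22, 4, 26, 28, [72], 43]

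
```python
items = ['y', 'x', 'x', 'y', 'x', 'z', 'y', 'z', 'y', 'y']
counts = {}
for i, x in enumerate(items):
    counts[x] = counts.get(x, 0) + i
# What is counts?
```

Initial: counts = {}, items = ['y', 'x', 'x', 'y', 'x', 'z', 'y', 'z', 'y', 'y']
i=0, x='y': counts = {'y': 0}
i=1, x='x': counts = {'y': 0, 'x': 1}
i=2, x='x': counts = {'y': 0, 'x': 3}
i=3, x='y': counts = {'y': 3, 'x': 3}
i=4, x='x': counts = {'y': 3, 'x': 7}
i=5, x='z': counts = {'y': 3, 'x': 7, 'z': 5}
i=6, x='y': counts = {'y': 9, 'x': 7, 'z': 5}
i=7, x='z': counts = {'y': 9, 'x': 7, 'z': 12}
i=8, x='y': counts = {'y': 17, 'x': 7, 'z': 12}
i=9, x='y': counts = {'y': 26, 'x': 7, 'z': 12}

{'y': 26, 'x': 7, 'z': 12}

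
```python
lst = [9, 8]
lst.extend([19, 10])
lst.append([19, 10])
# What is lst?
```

After line 1: lst = [9, 8]
After line 2 (extend unpacks [19, 10]): lst = [9, 8, 19, 10]
After line 3 (append adds [19, 10] as single element): lst = [9, 8, 19, 10, [19, 10]]

[9, 8, 19, 10, [19, 10]]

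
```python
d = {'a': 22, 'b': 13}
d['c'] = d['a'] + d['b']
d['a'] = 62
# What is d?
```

After line 1: d = {'a': 22, 'b': 13}
After line 2 (d['c'] = 22 + 13): d = {'a': 22, 'b': 13, 'c': 35}
After line 3: d = {'a': 62, 'b': 13, 'c': 35}

{'a': 62, 'b': 13, 'c': 35}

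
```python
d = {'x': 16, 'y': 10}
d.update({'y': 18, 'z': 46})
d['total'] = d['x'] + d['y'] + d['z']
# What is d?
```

After line 1: d = {'x': 16, 'y': 10}
After line 2 (y overwritten, z added): d = {'x': 16, 'y': 18, 'z': 46}
After line 3 (total = 16 + 18 + 46 = 80): d = {'x': 16, 'y': 18, 'z': 46, 'total': 80}

{'x': 16, 'y': 18, 'z': 46, 'total': 80}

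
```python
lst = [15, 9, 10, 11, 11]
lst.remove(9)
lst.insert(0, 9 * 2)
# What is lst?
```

After line 1: lst = [15, 9, 10, 11, 11]
After line 2 (remove first 9): lst = [15, 10, 11, 11]
After line 3 (insert 18 at index 0): lst = [18, 15, 10, 11, 11]

[18, 15, 10, 11, 11]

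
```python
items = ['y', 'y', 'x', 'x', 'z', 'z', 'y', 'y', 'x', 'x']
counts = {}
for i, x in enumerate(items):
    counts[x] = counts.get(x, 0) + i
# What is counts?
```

Initial: counts = {}, items = ['y', 'y', 'x', 'x', 'z', 'z', 'y', 'y', 'x', 'x']
i=0, x='y': counts = {'y': 0}
i=1, x='y': counts = {'y': 1}
i=2, x='x': counts = {'y': 1, 'x': 2}
i=3, x='x': counts = {'y': 1, 'x': 5}
i=4, x='z': counts = {'y': 1, 'x': 5, 'z': 4}
i=5, x='z': counts = {'y': 1, 'x': 5, 'z': 9}
i=6, x='y': counts = {'y': 7, 'x': 5, 'z': 9}
i=7, x='y': counts = {'y': 14, 'x': 5, 'z': 9}
i=8, x='x': counts = {'y': 14, 'x': 13, 'z': 9}
i=9, x='x': counts = {'y': 14, 'x': 22, 'z': 9}

{'y': 14, 'x': 22, 'z': 9}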